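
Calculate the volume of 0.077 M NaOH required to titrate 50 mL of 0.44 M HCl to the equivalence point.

At equivalence: moles acid = moles base. moles HCl = 0.44 × 50/1000 = 0.022 mol. V_base = moles / 0.077 × 1000 = 285.7 mL.

V_{base} = 285.7 mL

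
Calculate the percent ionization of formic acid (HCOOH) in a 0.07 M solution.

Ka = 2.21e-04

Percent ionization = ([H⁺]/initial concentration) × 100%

Using Ka equilibrium: x² + Ka×x - Ka×C = 0. Solving: [H⁺] = 3.8242e-03. Percent = (3.8242e-03/0.07) × 100

Percent ionization = 5.46%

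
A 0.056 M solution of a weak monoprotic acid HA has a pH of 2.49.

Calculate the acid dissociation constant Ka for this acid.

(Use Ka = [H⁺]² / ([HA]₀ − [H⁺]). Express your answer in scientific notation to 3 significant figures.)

[H⁺] = 10^(−pH) = 10^(−2.49) = 3.236e-03 M. For HA ⇌ H⁺ + A⁻, Ka = [H⁺][A⁻]/[HA] = [H⁺]² / ([HA]₀ − [H⁺]) = (3.236e-03)² / (0.056 − 3.236e-03) = 1.98e-04.

K_a = 1.98e-04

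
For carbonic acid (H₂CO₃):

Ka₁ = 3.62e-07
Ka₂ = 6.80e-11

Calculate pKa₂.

pKa₂ = -log(Ka₂) = -log(6.80e-11) = 10.17.

pK_{a2} = 10.17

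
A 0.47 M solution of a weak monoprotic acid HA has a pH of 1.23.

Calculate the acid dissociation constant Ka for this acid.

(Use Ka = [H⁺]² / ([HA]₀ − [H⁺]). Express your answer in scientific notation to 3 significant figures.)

[H⁺] = 10^(−pH) = 10^(−1.23) = 5.888e-02 M. For HA ⇌ H⁺ + A⁻, Ka = [H⁺][A⁻]/[HA] = [H⁺]² / ([HA]₀ − [H⁺]) = (5.888e-02)² / (0.47 − 5.888e-02) = 8.43e-03.

K_a = 8.43e-03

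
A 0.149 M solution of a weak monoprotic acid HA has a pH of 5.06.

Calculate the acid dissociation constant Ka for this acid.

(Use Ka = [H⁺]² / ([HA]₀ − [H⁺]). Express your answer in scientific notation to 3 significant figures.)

[H⁺] = 10^(−pH) = 10^(−5.06) = 8.710e-06 M. For HA ⇌ H⁺ + A⁻, Ka = [H⁺][A⁻]/[HA] = [H⁺]² / ([HA]₀ − [H⁺]) = (8.710e-06)² / (0.149 − 8.710e-06) = 5.09e-10.

K_a = 5.09e-10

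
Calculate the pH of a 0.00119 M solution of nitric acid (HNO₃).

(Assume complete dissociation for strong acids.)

[H⁺] = 0.00119 M for strong acid. pH = -log[H⁺] = -log(0.00119)

pH = 2.92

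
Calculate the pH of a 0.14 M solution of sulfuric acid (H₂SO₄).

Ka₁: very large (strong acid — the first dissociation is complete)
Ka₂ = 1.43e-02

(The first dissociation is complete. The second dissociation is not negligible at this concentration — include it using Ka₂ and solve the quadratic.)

First dissociation is complete: [H⁺]₀ = [HSO₄⁻]₀ = C = 0.14 M. Second dissociation HSO₄⁻ ⇌ H⁺ + SO₄²⁻: let x = [SO₄²⁻]. Ka₂ = (C + x)·x / (C − x) = 1.43e-02 → x² + (C + Ka₂)·x − Ka₂·C = 0 → x² + 0.15430·x − 2.002e-03 = 0. x = (−0.15430 + √(0.15430² + 4 × 2.002e-03)) / 2 = 1.2036e-02 M. [H⁺] = C + x = 0.14 + 1.2036e-02 = 1.5204e-01 M. pH = -log(1.5204e-01) = 0.82.

pH = 0.82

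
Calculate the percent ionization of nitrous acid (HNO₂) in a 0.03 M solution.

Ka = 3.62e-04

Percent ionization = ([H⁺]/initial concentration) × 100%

Using Ka equilibrium: x² + Ka×x - Ka×C = 0. Solving: [H⁺] = 3.1194e-03. Percent = (3.1194e-03/0.03) × 100

Percent ionization = 10.4%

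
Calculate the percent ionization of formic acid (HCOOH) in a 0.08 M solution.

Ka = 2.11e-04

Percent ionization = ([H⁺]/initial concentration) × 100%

Using Ka equilibrium: x² + Ka×x - Ka×C = 0. Solving: [H⁺] = 4.0044e-03. Percent = (4.0044e-03/0.08) × 100

Percent ionization = 5.01%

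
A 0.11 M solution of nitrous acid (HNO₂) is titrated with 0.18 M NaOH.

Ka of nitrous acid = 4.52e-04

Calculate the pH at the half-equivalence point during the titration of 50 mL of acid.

At half-equivalence [HA] = [A⁻], so Henderson-Hasselbalch gives pH = pKa = -log(4.52e-04) = 3.34.

pH = pKa = 3.34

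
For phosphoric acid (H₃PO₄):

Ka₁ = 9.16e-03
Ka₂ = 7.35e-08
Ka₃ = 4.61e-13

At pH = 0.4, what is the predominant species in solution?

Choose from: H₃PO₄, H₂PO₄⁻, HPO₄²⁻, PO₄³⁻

pKa₁ = 2.04, pKa₂ = 7.13, pKa₃ = 12.34. For a polyprotic acid the predominant species crosses at each pKa: below pKa_n the protonated form dominates, above it the deprotonated form does. At pH = 0.4, the predominant species is H₃PO₄.

H₃PO₄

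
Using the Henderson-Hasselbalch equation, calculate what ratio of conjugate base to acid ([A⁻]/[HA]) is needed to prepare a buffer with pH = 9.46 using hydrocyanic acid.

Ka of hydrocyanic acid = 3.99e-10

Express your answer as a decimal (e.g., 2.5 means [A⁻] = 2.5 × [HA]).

pKa = -log(3.99e-10) = 9.3990. pH = pKa + log([A⁻]/[HA]), so log([A⁻]/[HA]) = pH − pKa = 9.46 − 9.3990 = 0.0610. [A⁻]/[HA] = 10^(0.0610) = 1.15

[A⁻]/[HA] = 1.15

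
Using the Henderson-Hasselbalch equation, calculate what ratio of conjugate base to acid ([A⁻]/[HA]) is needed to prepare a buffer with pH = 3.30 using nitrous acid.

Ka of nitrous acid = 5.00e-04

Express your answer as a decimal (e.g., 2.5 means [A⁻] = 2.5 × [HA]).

pKa = -log(5.00e-04) = 3.3010. pH = pKa + log([A⁻]/[HA]), so log([A⁻]/[HA]) = pH − pKa = 3.30 − 3.3010 = -0.0010. [A⁻]/[HA] = 10^(-0.0010) = 0.998

[A⁻]/[HA] = 0.998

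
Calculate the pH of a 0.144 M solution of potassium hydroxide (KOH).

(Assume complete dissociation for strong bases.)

[OH⁻] = 0.144 M for strong base. pOH = -log[OH⁻] = 0.84, pH = 14 - pOH

pH = 13.16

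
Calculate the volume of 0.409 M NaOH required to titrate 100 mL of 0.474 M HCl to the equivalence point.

At equivalence: moles acid = moles base. moles HCl = 0.474 × 100/1000 = 0.0474 mol. V_base = moles / 0.409 × 1000 = 115.9 mL.

V_{base} = 115.9 mL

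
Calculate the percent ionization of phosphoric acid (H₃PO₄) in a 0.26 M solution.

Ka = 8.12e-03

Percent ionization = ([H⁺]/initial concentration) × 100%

Using Ka equilibrium: x² + Ka×x - Ka×C = 0. Solving: [H⁺] = 4.2067e-02. Percent = (4.2067e-02/0.26) × 100

Percent ionization = 16.2%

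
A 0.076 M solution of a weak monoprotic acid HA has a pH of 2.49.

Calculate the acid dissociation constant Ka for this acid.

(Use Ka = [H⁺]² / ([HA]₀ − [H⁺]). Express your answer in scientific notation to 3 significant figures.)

[H⁺] = 10^(−pH) = 10^(−2.49) = 3.236e-03 M. For HA ⇌ H⁺ + A⁻, Ka = [H⁺][A⁻]/[HA] = [H⁺]² / ([HA]₀ − [H⁺]) = (3.236e-03)² / (0.076 − 3.236e-03) = 1.44e-04.

K_a = 1.44e-04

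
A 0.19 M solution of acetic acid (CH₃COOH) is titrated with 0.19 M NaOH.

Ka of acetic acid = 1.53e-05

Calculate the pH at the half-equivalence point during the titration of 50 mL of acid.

At half-equivalence [HA] = [A⁻], so Henderson-Hasselbalch gives pH = pKa = -log(1.53e-05) = 4.82.

pH = pKa = 4.82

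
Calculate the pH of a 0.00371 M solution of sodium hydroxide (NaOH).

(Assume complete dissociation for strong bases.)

[OH⁻] = 0.00371 M for strong base. pOH = -log[OH⁻] = 2.43, pH = 14 - pOH

pH = 11.57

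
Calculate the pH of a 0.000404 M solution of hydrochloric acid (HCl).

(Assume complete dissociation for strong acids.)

[H⁺] = 0.000404 M for strong acid. pH = -log[H⁺] = -log(0.000404)

pH = 3.39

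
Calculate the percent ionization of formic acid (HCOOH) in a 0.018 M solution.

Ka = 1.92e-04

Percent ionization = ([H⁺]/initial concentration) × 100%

Using Ka equilibrium: x² + Ka×x - Ka×C = 0. Solving: [H⁺] = 1.7655e-03. Percent = (1.7655e-03/0.018) × 100

Percent ionization = 9.81%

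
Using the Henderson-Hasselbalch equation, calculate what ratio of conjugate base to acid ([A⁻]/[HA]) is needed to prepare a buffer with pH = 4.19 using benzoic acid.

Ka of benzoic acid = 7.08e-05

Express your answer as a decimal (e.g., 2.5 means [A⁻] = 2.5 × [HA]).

pKa = -log(7.08e-05) = 4.1500. pH = pKa + log([A⁻]/[HA]), so log([A⁻]/[HA]) = pH − pKa = 4.19 − 4.1500 = 0.0400. [A⁻]/[HA] = 10^(0.0400) = 1.10

[A⁻]/[HA] = 1.10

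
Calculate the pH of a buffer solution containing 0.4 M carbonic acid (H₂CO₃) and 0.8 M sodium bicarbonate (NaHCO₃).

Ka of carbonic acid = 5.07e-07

pKa = -log(5.07e-07) = 6.29. pH = pKa + log([A⁻]/[HA]) = 6.29 + log(0.8/0.4)

pH = 6.60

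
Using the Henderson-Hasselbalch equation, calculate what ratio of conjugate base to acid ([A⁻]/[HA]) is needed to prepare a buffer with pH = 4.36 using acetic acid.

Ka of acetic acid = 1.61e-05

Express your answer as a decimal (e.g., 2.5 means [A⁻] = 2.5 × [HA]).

pKa = -log(1.61e-05) = 4.7932. pH = pKa + log([A⁻]/[HA]), so log([A⁻]/[HA]) = pH − pKa = 4.36 − 4.7932 = -0.4332. [A⁻]/[HA] = 10^(-0.4332) = 0.369

[A⁻]/[HA] = 0.369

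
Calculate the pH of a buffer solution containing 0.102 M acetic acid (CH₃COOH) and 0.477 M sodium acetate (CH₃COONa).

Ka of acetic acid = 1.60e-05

pKa = -log(1.60e-05) = 4.80. pH = pKa + log([A⁻]/[HA]) = 4.80 + log(0.477/0.102)

pH = 5.47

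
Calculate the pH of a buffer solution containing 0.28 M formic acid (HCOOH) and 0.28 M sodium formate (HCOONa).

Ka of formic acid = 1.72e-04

pKa = -log(1.72e-04) = 3.76. pH = pKa + log([A⁻]/[HA]) = 3.76 + log(0.28/0.28)

pH = 3.76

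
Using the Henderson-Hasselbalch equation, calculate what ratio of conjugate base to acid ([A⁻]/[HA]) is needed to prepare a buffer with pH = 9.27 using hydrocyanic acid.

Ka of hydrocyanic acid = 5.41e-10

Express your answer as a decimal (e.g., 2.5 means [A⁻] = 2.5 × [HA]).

pKa = -log(5.41e-10) = 9.2668. pH = pKa + log([A⁻]/[HA]), so log([A⁻]/[HA]) = pH − pKa = 9.27 − 9.2668 = 0.0032. [A⁻]/[HA] = 10^(0.0032) = 1.01

[A⁻]/[HA] = 1.01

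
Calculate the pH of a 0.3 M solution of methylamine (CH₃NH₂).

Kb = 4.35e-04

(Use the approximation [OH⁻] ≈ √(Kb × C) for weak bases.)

[OH⁻] = √(Kb × C) = √(4.35e-04 × 0.3) = 1.1424e-02. pOH = 1.94, pH = 14 - pOH

pH = 12.06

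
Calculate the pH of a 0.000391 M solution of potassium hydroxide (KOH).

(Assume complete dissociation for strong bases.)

[OH⁻] = 0.000391 M for strong base. pOH = -log[OH⁻] = 3.41, pH = 14 - pOH

pH = 10.59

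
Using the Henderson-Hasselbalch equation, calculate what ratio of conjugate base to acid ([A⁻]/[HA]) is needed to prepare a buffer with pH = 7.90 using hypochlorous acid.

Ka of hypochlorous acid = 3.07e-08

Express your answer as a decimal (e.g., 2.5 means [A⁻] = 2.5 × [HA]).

pKa = -log(3.07e-08) = 7.5129. pH = pKa + log([A⁻]/[HA]), so log([A⁻]/[HA]) = pH − pKa = 7.90 − 7.5129 = 0.3871. [A⁻]/[HA] = 10^(0.3871) = 2.44

[A⁻]/[HA] = 2.44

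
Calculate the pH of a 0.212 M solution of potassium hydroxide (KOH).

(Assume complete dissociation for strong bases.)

[OH⁻] = 0.212 M for strong base. pOH = -log[OH⁻] = 0.67, pH = 14 - pOH

pH = 13.33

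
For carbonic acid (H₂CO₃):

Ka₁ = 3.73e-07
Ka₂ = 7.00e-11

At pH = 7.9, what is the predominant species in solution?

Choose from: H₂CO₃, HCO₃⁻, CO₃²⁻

pKa₁ = 6.43, pKa₂ = 10.15. For a polyprotic acid the predominant species crosses at each pKa: below pKa_n the protonated form dominates, above it the deprotonated form does. At pH = 7.9, the predominant species is HCO₃⁻.

HCO₃⁻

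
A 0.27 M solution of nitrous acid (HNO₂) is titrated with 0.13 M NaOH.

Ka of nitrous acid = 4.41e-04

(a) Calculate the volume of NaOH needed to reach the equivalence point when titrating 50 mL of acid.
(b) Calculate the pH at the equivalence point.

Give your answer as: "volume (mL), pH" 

moles acid = 0.27 × 50/1000 = 0.0135 mol; V_base = moles/0.13 × 1000 = 103.8 mL. At equivalence only the conjugate base is present: [A⁻] = 0.0135/0.154 = 8.7750e-02 M. Kb = Kw/Ka = 2.27e-11; [OH⁻] = √(Kb × [A⁻]) = 1.4106e-06; pOH = 5.85; pH = 14 - pOH = 8.15.

V = 103.8 mL, pH = 8.15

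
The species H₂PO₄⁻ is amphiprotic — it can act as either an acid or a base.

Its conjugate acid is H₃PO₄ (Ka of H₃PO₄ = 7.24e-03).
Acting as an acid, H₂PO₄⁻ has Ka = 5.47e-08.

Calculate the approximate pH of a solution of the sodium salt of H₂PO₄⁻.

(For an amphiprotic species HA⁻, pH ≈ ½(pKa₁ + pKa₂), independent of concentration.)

pKa₁ = -log(7.24e-03) = 2.14; pKa₂ = -log(5.47e-08) = 7.26. For an amphiprotic species, pH ≈ ½(pKa₁ + pKa₂) = ½(2.14 + 7.26) = 4.70.

pH = 4.70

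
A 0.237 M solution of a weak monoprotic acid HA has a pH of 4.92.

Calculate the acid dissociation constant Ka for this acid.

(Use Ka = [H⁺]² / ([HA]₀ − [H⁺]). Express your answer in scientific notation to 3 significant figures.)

[H⁺] = 10^(−pH) = 10^(−4.92) = 1.202e-05 M. For HA ⇌ H⁺ + A⁻, Ka = [H⁺][A⁻]/[HA] = [H⁺]² / ([HA]₀ − [H⁺]) = (1.202e-05)² / (0.237 − 1.202e-05) = 6.10e-10.

K_a = 6.10e-10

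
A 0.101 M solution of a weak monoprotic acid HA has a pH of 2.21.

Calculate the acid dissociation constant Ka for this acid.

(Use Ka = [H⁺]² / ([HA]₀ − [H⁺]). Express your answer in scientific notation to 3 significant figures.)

[H⁺] = 10^(−pH) = 10^(−2.21) = 6.166e-03 M. For HA ⇌ H⁺ + A⁻, Ka = [H⁺][A⁻]/[HA] = [H⁺]² / ([HA]₀ − [H⁺]) = (6.166e-03)² / (0.101 − 6.166e-03) = 4.01e-04.

K_a = 4.01e-04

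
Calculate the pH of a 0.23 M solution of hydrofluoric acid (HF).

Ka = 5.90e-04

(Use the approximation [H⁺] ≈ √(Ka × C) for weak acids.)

[H⁺] = √(Ka × C) = √(5.90e-04 × 0.23) = 1.1649e-02. pH = -log(1.1649e-02)

pH = 1.93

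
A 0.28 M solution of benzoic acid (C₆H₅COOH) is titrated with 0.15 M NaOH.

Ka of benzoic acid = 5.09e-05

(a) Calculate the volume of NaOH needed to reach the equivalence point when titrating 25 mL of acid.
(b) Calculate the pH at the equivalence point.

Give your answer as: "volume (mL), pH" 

moles acid = 0.28 × 25/1000 = 0.007 mol; V_base = moles/0.15 × 1000 = 46.7 mL. At equivalence only the conjugate base is present: [A⁻] = 0.007/0.072 = 9.7674e-02 M. Kb = Kw/Ka = 1.96e-10; [OH⁻] = √(Kb × [A⁻]) = 4.3806e-06; pOH = 5.36; pH = 14 - pOH = 8.64.

V = 46.7 mL, pH = 8.64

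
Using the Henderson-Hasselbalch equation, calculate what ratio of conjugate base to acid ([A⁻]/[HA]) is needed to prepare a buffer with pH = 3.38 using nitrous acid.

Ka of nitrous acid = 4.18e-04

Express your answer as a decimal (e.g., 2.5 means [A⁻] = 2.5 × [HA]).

pKa = -log(4.18e-04) = 3.3788. pH = pKa + log([A⁻]/[HA]), so log([A⁻]/[HA]) = pH − pKa = 3.38 − 3.3788 = 0.0012. [A⁻]/[HA] = 10^(0.0012) = 1.00

[A⁻]/[HA] = 1.00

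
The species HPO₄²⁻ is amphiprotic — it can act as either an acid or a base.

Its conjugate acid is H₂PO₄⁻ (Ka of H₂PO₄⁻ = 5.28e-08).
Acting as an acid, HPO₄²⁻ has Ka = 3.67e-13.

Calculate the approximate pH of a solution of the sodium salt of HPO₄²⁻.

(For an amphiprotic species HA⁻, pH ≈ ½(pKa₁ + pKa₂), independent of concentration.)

pKa₁ = -log(5.28e-08) = 7.28; pKa₂ = -log(3.67e-13) = 12.44. For an amphiprotic species, pH ≈ ½(pKa₁ + pKa₂) = ½(7.28 + 12.44) = 9.86.

pH = 9.86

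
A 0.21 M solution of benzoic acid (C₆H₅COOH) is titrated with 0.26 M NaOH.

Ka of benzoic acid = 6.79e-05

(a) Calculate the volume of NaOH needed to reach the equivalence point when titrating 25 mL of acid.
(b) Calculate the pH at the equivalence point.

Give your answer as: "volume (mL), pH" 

moles acid = 0.21 × 25/1000 = 0.00525 mol; V_base = moles/0.26 × 1000 = 20.2 mL. At equivalence only the conjugate base is present: [A⁻] = 0.00525/0.045 = 1.1617e-01 M. Kb = Kw/Ka = 1.47e-10; [OH⁻] = √(Kb × [A⁻]) = 4.1363e-06; pOH = 5.38; pH = 14 - pOH = 8.62.

V = 20.2 mL, pH = 8.62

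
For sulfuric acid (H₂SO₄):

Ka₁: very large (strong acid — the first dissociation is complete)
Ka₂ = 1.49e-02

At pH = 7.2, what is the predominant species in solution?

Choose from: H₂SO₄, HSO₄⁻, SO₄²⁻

The first dissociation is complete, so H₂SO₄ itself is never the predominant species in water; pKa₂ = -log(1.49e-02) = 1.83. For a polyprotic acid the predominant species crosses at each pKa: below pKa_n the protonated form dominates, above it the deprotonated form does. At pH = 7.2, the predominant species is SO₄²⁻.

SO₄²⁻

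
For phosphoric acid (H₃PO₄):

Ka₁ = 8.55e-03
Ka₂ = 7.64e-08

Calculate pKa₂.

pKa₂ = -log(Ka₂) = -log(7.64e-08) = 7.12.

pK_{a2} = 7.12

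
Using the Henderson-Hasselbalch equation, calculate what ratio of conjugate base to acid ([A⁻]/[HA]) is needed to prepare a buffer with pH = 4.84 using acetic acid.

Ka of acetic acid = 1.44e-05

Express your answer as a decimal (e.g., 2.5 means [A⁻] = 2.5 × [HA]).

pKa = -log(1.44e-05) = 4.8416. pH = pKa + log([A⁻]/[HA]), so log([A⁻]/[HA]) = pH − pKa = 4.84 − 4.8416 = -0.0016. [A⁻]/[HA] = 10^(-0.0016) = 0.996

[A⁻]/[HA] = 0.996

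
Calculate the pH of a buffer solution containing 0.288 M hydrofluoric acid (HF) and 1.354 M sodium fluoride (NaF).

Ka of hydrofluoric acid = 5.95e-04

pKa = -log(5.95e-04) = 3.23. pH = pKa + log([A⁻]/[HA]) = 3.23 + log(1.354/0.288)

pH = 3.90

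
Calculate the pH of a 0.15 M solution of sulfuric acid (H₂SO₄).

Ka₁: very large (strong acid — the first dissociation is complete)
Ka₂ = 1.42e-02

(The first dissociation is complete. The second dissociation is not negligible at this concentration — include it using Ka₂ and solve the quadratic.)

First dissociation is complete: [H⁺]₀ = [HSO₄⁻]₀ = C = 0.15 M. Second dissociation HSO₄⁻ ⇌ H⁺ + SO₄²⁻: let x = [SO₄²⁻]. Ka₂ = (C + x)·x / (C − x) = 1.42e-02 → x² + (C + Ka₂)·x − Ka₂·C = 0 → x² + 0.16420·x − 2.130e-03 = 0. x = (−0.16420 + √(0.16420² + 4 × 2.130e-03)) / 2 = 1.2083e-02 M. [H⁺] = C + x = 0.15 + 1.2083e-02 = 1.6208e-01 M. pH = -log(1.6208e-01) = 0.79.

pH = 0.79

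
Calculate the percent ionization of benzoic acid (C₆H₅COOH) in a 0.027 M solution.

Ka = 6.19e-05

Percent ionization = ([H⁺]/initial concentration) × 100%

Using Ka equilibrium: x² + Ka×x - Ka×C = 0. Solving: [H⁺] = 1.2622e-03. Percent = (1.2622e-03/0.027) × 100

Percent ionization = 4.67%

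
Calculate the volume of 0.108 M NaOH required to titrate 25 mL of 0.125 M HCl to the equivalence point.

At equivalence: moles acid = moles base. moles HCl = 0.125 × 25/1000 = 0.003125 mol. V_base = moles / 0.108 × 1000 = 28.9 mL.

V_{base} = 28.9 mL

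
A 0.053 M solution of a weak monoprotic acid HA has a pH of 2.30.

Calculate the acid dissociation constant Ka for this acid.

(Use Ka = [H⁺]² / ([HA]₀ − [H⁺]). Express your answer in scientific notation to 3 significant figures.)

[H⁺] = 10^(−pH) = 10^(−2.30) = 5.012e-03 M. For HA ⇌ H⁺ + A⁻, Ka = [H⁺][A⁻]/[HA] = [H⁺]² / ([HA]₀ − [H⁺]) = (5.012e-03)² / (0.053 − 5.012e-03) = 5.23e-04.

K_a = 5.23e-04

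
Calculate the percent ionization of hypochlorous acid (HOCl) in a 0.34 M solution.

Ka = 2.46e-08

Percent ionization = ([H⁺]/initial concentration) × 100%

Using Ka equilibrium: x² + Ka×x - Ka×C = 0. Solving: [H⁺] = 9.1443e-05. Percent = (9.1443e-05/0.34) × 100

Percent ionization = 0.0269%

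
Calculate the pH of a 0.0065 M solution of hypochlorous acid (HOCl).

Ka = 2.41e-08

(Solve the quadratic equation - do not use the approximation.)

x² + Ka×x - Ka×C = 0. Using quadratic formula: [H⁺] = 1.2504e-05

pH = 4.90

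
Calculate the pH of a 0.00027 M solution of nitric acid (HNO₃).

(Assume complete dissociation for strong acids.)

[H⁺] = 0.00027 M for strong acid. pH = -log[H⁺] = -log(0.00027)

pH = 3.57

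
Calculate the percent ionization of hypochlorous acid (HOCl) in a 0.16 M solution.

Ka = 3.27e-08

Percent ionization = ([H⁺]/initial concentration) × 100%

Using Ka equilibrium: x² + Ka×x - Ka×C = 0. Solving: [H⁺] = 7.2316e-05. Percent = (7.2316e-05/0.16) × 100

Percent ionization = 0.0452%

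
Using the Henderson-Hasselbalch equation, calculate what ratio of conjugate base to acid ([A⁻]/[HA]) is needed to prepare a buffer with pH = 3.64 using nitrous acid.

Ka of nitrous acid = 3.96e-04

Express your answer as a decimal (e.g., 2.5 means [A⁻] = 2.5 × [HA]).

pKa = -log(3.96e-04) = 3.4023. pH = pKa + log([A⁻]/[HA]), so log([A⁻]/[HA]) = pH − pKa = 3.64 − 3.4023 = 0.2377. [A⁻]/[HA] = 10^(0.2377) = 1.73

[A⁻]/[HA] = 1.73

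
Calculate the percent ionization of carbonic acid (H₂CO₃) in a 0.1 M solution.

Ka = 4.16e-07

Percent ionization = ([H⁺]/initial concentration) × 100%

Using Ka equilibrium: x² + Ka×x - Ka×C = 0. Solving: [H⁺] = 2.0375e-04. Percent = (2.0375e-04/0.1) × 100

Percent ionization = 0.204%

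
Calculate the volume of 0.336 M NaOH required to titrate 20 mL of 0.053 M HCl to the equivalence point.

At equivalence: moles acid = moles base. moles HCl = 0.053 × 20/1000 = 0.00106 mol. V_base = moles / 0.336 × 1000 = 3.2 mL.

V_{base} = 3.2 mL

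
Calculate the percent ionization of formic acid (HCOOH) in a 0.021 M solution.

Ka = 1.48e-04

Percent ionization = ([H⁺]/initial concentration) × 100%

Using Ka equilibrium: x² + Ka×x - Ka×C = 0. Solving: [H⁺] = 1.6905e-03. Percent = (1.6905e-03/0.021) × 100

Percent ionization = 8.05%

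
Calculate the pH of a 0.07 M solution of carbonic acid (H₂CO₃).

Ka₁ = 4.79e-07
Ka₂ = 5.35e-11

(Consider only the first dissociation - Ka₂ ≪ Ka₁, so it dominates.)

First dissociation dominates. From Ka₁ = [H⁺][HA⁻]/[H₂A], x² + Ka₁·x − Ka₁·C = 0 with C = 0.07 M and Ka₁ = 4.79e-07. Solving: [H⁺] = (−Ka₁ + √(Ka₁² + 4·Ka₁·C)) / 2 = 1.8287e-04 M. pH = -log(1.8287e-04) = 3.74.

pH = 3.74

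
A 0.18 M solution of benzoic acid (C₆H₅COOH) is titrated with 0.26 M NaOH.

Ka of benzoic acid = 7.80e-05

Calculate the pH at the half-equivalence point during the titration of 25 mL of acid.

At half-equivalence [HA] = [A⁻], so Henderson-Hasselbalch gives pH = pKa = -log(7.80e-05) = 4.11.

pH = pKa = 4.11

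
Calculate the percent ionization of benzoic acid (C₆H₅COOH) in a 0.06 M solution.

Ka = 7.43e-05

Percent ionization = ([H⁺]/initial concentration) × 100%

Using Ka equilibrium: x² + Ka×x - Ka×C = 0. Solving: [H⁺] = 2.0746e-03. Percent = (2.0746e-03/0.06) × 100

Percent ionization = 3.46%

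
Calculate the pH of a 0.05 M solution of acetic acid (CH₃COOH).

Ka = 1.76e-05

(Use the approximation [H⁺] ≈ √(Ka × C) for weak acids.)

[H⁺] = √(Ka × C) = √(1.76e-05 × 0.05) = 9.3808e-04. pH = -log(9.3808e-04)

pH = 3.03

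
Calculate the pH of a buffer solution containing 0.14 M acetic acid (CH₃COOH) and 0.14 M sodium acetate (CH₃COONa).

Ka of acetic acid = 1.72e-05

pKa = -log(1.72e-05) = 4.76. pH = pKa + log([A⁻]/[HA]) = 4.76 + log(0.14/0.14)

pH = 4.76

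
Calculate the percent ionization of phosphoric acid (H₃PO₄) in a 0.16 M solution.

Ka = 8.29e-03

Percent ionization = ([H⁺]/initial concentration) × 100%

Using Ka equilibrium: x² + Ka×x - Ka×C = 0. Solving: [H⁺] = 3.2510e-02. Percent = (3.2510e-02/0.16) × 100

Percent ionization = 20.3%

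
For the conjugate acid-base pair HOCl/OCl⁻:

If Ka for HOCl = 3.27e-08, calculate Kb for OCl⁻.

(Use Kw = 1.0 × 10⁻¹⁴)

For a conjugate pair Ka × Kb = Kw, so Kb = Kw/Ka = 1.0 × 10⁻¹⁴ / 3.27e-08 = 3.06e-07.

K_b = 3.06e-07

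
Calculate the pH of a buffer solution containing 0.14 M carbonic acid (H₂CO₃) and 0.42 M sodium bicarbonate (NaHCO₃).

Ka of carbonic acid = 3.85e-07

pKa = -log(3.85e-07) = 6.41. pH = pKa + log([A⁻]/[HA]) = 6.41 + log(0.42/0.14)

pH = 6.89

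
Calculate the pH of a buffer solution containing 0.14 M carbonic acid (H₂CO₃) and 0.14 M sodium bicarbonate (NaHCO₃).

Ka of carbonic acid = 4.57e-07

pKa = -log(4.57e-07) = 6.34. pH = pKa + log([A⁻]/[HA]) = 6.34 + log(0.14/0.14)

pH = 6.34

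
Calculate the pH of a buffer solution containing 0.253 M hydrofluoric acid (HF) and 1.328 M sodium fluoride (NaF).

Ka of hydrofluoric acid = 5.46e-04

pKa = -log(5.46e-04) = 3.26. pH = pKa + log([A⁻]/[HA]) = 3.26 + log(1.328/0.253)

pH = 3.98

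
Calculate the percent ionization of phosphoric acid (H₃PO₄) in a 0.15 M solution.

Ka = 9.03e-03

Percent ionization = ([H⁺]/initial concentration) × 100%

Using Ka equilibrium: x² + Ka×x - Ka×C = 0. Solving: [H⁺] = 3.2564e-02. Percent = (3.2564e-02/0.15) × 100

Percent ionization = 21.7%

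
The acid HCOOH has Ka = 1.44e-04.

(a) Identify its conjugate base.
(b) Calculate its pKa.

(a) The conjugate base is formed by removing one H⁺ from HCOOH, giving HCOO⁻. (b) pKa = -log(Ka) = -log(1.44e-04) = 3.84.

Conjugate base: HCOO⁻; pK_a = 3.84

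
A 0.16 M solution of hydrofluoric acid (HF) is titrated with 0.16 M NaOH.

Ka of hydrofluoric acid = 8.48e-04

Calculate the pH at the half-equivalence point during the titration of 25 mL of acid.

At half-equivalence [HA] = [A⁻], so Henderson-Hasselbalch gives pH = pKa = -log(8.48e-04) = 3.07.

pH = pKa = 3.07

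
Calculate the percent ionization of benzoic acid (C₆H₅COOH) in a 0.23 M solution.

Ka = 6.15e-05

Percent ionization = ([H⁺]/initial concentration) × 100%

Using Ka equilibrium: x² + Ka×x - Ka×C = 0. Solving: [H⁺] = 3.7304e-03. Percent = (3.7304e-03/0.23) × 100

Percent ionization = 1.62%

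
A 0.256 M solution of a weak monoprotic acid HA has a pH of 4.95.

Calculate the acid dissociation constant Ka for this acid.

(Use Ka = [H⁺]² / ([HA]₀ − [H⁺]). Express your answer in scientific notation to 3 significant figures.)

[H⁺] = 10^(−pH) = 10^(−4.95) = 1.122e-05 M. For HA ⇌ H⁺ + A⁻, Ka = [H⁺][A⁻]/[HA] = [H⁺]² / ([HA]₀ − [H⁺]) = (1.122e-05)² / (0.256 − 1.122e-05) = 4.92e-10.

K_a = 4.92e-10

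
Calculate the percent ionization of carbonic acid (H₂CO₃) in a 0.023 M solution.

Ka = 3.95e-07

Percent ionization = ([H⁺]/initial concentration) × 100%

Using Ka equilibrium: x² + Ka×x - Ka×C = 0. Solving: [H⁺] = 9.5118e-05. Percent = (9.5118e-05/0.023) × 100

Percent ionization = 0.414%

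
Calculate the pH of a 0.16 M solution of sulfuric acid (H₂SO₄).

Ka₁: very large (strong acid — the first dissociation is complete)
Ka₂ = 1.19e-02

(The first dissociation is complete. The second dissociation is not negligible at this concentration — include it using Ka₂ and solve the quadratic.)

First dissociation is complete: [H⁺]₀ = [HSO₄⁻]₀ = C = 0.16 M. Second dissociation HSO₄⁻ ⇌ H⁺ + SO₄²⁻: let x = [SO₄²⁻]. Ka₂ = (C + x)·x / (C − x) = 1.19e-02 → x² + (C + Ka₂)·x − Ka₂·C = 0 → x² + 0.17190·x − 1.904e-03 = 0. x = (−0.17190 + √(0.17190² + 4 × 1.904e-03)) / 2 = 1.0442e-02 M. [H⁺] = C + x = 0.16 + 1.0442e-02 = 1.7044e-01 M. pH = -log(1.7044e-01) = 0.77.

pH = 0.77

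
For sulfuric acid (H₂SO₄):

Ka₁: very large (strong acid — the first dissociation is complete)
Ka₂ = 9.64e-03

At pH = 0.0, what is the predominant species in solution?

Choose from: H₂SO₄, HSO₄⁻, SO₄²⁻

The first dissociation is complete, so H₂SO₄ itself is never the predominant species in water; pKa₂ = -log(9.64e-03) = 2.02. For a polyprotic acid the predominant species crosses at each pKa: below pKa_n the protonated form dominates, above it the deprotonated form does. At pH = 0.0, the predominant species is HSO₄⁻.

HSO₄⁻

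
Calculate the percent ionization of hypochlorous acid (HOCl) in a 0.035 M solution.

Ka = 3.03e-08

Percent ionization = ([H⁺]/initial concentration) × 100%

Using Ka equilibrium: x² + Ka×x - Ka×C = 0. Solving: [H⁺] = 3.2550e-05. Percent = (3.2550e-05/0.035) × 100

Percent ionization = 0.093%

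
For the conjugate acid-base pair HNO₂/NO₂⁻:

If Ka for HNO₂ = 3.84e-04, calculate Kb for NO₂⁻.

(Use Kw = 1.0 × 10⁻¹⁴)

For a conjugate pair Ka × Kb = Kw, so Kb = Kw/Ka = 1.0 × 10⁻¹⁴ / 3.84e-04 = 2.60e-11.

K_b = 2.60e-11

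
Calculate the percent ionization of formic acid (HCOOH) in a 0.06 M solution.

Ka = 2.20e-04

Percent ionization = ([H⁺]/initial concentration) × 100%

Using Ka equilibrium: x² + Ka×x - Ka×C = 0. Solving: [H⁺] = 3.5248e-03. Percent = (3.5248e-03/0.06) × 100

Percent ionization = 5.87%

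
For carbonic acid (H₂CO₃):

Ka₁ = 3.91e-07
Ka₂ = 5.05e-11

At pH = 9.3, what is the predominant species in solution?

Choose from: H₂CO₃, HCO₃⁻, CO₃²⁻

pKa₁ = 6.41, pKa₂ = 10.30. For a polyprotic acid the predominant species crosses at each pKa: below pKa_n the protonated form dominates, above it the deprotonated form does. At pH = 9.3, the predominant species is HCO₃⁻.

HCO₃⁻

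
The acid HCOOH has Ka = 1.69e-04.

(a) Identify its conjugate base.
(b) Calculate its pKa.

(a) The conjugate base is formed by removing one H⁺ from HCOOH, giving HCOO⁻. (b) pKa = -log(Ka) = -log(1.69e-04) = 3.77.

Conjugate base: HCOO⁻; pK_a = 3.77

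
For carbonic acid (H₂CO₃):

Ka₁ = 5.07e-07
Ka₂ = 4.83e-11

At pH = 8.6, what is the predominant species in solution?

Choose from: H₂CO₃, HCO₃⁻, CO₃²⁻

pKa₁ = 6.29, pKa₂ = 10.32. For a polyprotic acid the predominant species crosses at each pKa: below pKa_n the protonated form dominates, above it the deprotonated form does. At pH = 8.6, the predominant species is HCO₃⁻.

HCO₃⁻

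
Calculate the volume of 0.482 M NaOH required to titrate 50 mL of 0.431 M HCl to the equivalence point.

At equivalence: moles acid = moles base. moles HCl = 0.431 × 50/1000 = 0.02155 mol. V_base = moles / 0.482 × 1000 = 44.7 mL.

V_{base} = 44.7 mL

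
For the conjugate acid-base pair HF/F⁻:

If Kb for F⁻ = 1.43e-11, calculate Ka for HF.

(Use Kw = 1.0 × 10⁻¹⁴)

For a conjugate pair Ka × Kb = Kw, so Ka = Kw/Kb = 1.0 × 10⁻¹⁴ / 1.43e-11 = 6.99e-04.

K_a = 6.99e-04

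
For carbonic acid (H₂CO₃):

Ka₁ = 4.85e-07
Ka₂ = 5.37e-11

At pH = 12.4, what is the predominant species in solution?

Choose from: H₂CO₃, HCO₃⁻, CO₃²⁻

pKa₁ = 6.31, pKa₂ = 10.27. For a polyprotic acid the predominant species crosses at each pKa: below pKa_n the protonated form dominates, above it the deprotonated form does. At pH = 12.4, the predominant species is CO₃²⁻.

CO₃²⁻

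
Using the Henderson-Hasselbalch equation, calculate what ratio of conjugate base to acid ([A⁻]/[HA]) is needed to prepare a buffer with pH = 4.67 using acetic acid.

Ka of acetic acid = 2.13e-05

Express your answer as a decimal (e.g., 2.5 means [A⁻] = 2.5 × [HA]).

pKa = -log(2.13e-05) = 4.6716. pH = pKa + log([A⁻]/[HA]), so log([A⁻]/[HA]) = pH − pKa = 4.67 − 4.6716 = -0.0016. [A⁻]/[HA] = 10^(-0.0016) = 0.996

[A⁻]/[HA] = 0.996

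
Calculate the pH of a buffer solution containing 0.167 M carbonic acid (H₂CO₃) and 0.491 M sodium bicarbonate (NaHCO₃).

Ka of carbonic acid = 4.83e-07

pKa = -log(4.83e-07) = 6.32. pH = pKa + log([A⁻]/[HA]) = 6.32 + log(0.491/0.167)

pH = 6.78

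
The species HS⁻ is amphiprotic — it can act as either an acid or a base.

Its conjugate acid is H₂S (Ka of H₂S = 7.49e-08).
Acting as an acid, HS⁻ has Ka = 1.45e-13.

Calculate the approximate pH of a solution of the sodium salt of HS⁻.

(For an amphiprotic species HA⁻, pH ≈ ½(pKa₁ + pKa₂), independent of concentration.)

pKa₁ = -log(7.49e-08) = 7.13; pKa₂ = -log(1.45e-13) = 12.84. For an amphiprotic species, pH ≈ ½(pKa₁ + pKa₂) = ½(7.13 + 12.84) = 9.98.

pH = 9.98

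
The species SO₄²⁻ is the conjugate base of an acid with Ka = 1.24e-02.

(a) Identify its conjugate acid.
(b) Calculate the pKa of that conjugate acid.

(a) The conjugate acid is formed by adding one H⁺ to SO₄²⁻, giving HSO₄⁻. (b) pKa = -log(Ka) = -log(1.24e-02) = 1.91.

Conjugate acid: HSO₄⁻; pK_a = 1.91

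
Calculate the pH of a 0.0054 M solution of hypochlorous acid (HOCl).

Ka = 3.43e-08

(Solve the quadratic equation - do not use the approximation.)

x² + Ka×x - Ka×C = 0. Using quadratic formula: [H⁺] = 1.3592e-05

pH = 4.87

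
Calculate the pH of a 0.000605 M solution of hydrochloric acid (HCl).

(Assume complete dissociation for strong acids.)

[H⁺] = 0.000605 M for strong acid. pH = -log[H⁺] = -log(0.000605)

pH = 3.22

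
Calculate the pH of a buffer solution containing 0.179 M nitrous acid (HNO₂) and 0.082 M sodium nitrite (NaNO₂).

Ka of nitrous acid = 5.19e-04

pKa = -log(5.19e-04) = 3.28. pH = pKa + log([A⁻]/[HA]) = 3.28 + log(0.082/0.179)

pH = 2.95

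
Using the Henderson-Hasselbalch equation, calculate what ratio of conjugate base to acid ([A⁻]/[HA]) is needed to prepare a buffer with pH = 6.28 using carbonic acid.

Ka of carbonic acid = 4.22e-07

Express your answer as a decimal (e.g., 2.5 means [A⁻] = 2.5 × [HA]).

pKa = -log(4.22e-07) = 6.3747. pH = pKa + log([A⁻]/[HA]), so log([A⁻]/[HA]) = pH − pKa = 6.28 − 6.3747 = -0.0947. [A⁻]/[HA] = 10^(-0.0947) = 0.804

[A⁻]/[HA] = 0.804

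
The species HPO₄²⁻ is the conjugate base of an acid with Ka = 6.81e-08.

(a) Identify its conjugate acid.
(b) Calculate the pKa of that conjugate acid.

(a) The conjugate acid is formed by adding one H⁺ to HPO₄²⁻, giving H₂PO₄⁻. (b) pKa = -log(Ka) = -log(6.81e-08) = 7.17.

Conjugate acid: H₂PO₄⁻; pK_a = 7.17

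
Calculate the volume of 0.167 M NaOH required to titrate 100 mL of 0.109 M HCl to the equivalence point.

At equivalence: moles acid = moles base. moles HCl = 0.109 × 100/1000 = 0.0109 mol. V_base = moles / 0.167 × 1000 = 65.3 mL.

V_{base} = 65.3 mL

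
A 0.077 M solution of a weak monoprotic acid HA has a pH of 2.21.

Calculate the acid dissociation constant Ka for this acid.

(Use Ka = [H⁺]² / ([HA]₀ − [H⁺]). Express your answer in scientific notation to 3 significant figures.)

[H⁺] = 10^(−pH) = 10^(−2.21) = 6.166e-03 M. For HA ⇌ H⁺ + A⁻, Ka = [H⁺][A⁻]/[HA] = [H⁺]² / ([HA]₀ − [H⁺]) = (6.166e-03)² / (0.077 − 6.166e-03) = 5.37e-04.

K_a = 5.37e-04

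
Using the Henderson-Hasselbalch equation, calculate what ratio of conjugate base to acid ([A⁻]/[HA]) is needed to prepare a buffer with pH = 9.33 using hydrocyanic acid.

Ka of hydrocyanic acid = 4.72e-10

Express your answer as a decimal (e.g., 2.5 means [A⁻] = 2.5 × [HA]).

pKa = -log(4.72e-10) = 9.3261. pH = pKa + log([A⁻]/[HA]), so log([A⁻]/[HA]) = pH − pKa = 9.33 − 9.3261 = 0.0039. [A⁻]/[HA] = 10^(0.0039) = 1.01

[A⁻]/[HA] = 1.01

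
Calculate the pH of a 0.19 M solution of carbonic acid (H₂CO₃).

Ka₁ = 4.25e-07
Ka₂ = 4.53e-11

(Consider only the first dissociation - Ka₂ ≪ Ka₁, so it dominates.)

First dissociation dominates. From Ka₁ = [H⁺][HA⁻]/[H₂A], x² + Ka₁·x − Ka₁·C = 0 with C = 0.19 M and Ka₁ = 4.25e-07. Solving: [H⁺] = (−Ka₁ + √(Ka₁² + 4·Ka₁·C)) / 2 = 2.8395e-04 M. pH = -log(2.8395e-04) = 3.55.

pH = 3.55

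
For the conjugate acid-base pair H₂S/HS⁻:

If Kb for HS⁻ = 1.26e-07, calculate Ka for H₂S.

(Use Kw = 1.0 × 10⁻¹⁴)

For a conjugate pair Ka × Kb = Kw, so Ka = Kw/Kb = 1.0 × 10⁻¹⁴ / 1.26e-07 = 7.94e-08.

K_a = 7.94e-08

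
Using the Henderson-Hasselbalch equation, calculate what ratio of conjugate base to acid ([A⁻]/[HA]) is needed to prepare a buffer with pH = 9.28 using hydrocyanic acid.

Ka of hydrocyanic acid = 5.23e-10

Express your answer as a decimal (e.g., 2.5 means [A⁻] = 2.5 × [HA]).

pKa = -log(5.23e-10) = 9.2815. pH = pKa + log([A⁻]/[HA]), so log([A⁻]/[HA]) = pH − pKa = 9.28 − 9.2815 = -0.0015. [A⁻]/[HA] = 10^(-0.0015) = 0.997

[A⁻]/[HA] = 0.997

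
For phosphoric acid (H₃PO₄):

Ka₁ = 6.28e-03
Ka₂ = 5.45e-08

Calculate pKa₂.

pKa₂ = -log(Ka₂) = -log(5.45e-08) = 7.26.

pK_{a2} = 7.26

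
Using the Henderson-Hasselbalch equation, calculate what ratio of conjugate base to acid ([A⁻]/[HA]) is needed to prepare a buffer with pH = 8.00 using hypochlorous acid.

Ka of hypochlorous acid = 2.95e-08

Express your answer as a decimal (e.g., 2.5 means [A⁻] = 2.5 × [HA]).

pKa = -log(2.95e-08) = 7.5302. pH = pKa + log([A⁻]/[HA]), so log([A⁻]/[HA]) = pH − pKa = 8.00 − 7.5302 = 0.4698. [A⁻]/[HA] = 10^(0.4698) = 2.95

[A⁻]/[HA] = 2.95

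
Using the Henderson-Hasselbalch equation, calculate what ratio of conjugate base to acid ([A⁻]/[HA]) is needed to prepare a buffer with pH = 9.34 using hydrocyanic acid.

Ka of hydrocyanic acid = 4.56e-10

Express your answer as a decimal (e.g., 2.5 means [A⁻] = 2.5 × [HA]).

pKa = -log(4.56e-10) = 9.3410. pH = pKa + log([A⁻]/[HA]), so log([A⁻]/[HA]) = pH − pKa = 9.34 − 9.3410 = -0.0010. [A⁻]/[HA] = 10^(-0.0010) = 0.998

[A⁻]/[HA] = 0.998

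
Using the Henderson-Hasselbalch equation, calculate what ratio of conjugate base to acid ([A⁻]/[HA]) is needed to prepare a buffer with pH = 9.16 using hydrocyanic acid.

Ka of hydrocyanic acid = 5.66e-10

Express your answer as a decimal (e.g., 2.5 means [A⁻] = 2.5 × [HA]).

pKa = -log(5.66e-10) = 9.2472. pH = pKa + log([A⁻]/[HA]), so log([A⁻]/[HA]) = pH − pKa = 9.16 − 9.2472 = -0.0872. [A⁻]/[HA] = 10^(-0.0872) = 0.818

[A⁻]/[HA] = 0.818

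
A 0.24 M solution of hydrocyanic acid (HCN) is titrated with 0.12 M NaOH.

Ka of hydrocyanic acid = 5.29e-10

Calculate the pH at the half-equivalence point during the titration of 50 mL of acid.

At half-equivalence [HA] = [A⁻], so Henderson-Hasselbalch gives pH = pKa = -log(5.29e-10) = 9.28.

pH = pKa = 9.28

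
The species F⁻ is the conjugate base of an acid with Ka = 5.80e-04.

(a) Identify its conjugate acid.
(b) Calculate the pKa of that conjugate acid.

(a) The conjugate acid is formed by adding one H⁺ to F⁻, giving HF. (b) pKa = -log(Ka) = -log(5.80e-04) = 3.24.

Conjugate acid: HF; pK_a = 3.24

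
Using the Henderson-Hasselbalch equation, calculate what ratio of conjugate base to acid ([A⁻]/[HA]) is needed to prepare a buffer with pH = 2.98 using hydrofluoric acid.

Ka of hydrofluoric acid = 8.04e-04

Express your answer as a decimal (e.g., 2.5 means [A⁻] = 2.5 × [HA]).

pKa = -log(8.04e-04) = 3.0947. pH = pKa + log([A⁻]/[HA]), so log([A⁻]/[HA]) = pH − pKa = 2.98 − 3.0947 = -0.1147. [A⁻]/[HA] = 10^(-0.1147) = 0.768

[A⁻]/[HA] = 0.768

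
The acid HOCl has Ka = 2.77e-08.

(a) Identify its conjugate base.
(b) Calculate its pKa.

(a) The conjugate base is formed by removing one H⁺ from HOCl, giving OCl⁻. (b) pKa = -log(Ka) = -log(2.77e-08) = 7.56.

Conjugate base: OCl⁻; pK_a = 7.56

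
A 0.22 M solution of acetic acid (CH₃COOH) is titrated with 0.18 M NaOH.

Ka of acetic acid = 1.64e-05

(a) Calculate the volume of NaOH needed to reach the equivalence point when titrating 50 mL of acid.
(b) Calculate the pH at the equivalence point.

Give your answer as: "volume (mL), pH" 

moles acid = 0.22 × 50/1000 = 0.011 mol; V_base = moles/0.18 × 1000 = 61.1 mL. At equivalence only the conjugate base is present: [A⁻] = 0.011/0.111 = 9.9000e-02 M. Kb = Kw/Ka = 6.10e-10; [OH⁻] = √(Kb × [A⁻]) = 7.7695e-06; pOH = 5.11; pH = 14 - pOH = 8.89.

V = 61.1 mL, pH = 8.89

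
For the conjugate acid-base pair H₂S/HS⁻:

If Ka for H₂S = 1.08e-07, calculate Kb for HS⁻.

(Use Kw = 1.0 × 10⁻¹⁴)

For a conjugate pair Ka × Kb = Kw, so Kb = Kw/Ka = 1.0 × 10⁻¹⁴ / 1.08e-07 = 9.26e-08.

K_b = 9.26e-08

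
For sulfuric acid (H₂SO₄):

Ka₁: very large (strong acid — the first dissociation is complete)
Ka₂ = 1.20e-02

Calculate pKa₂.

pKa₂ = -log(Ka₂) = -log(1.20e-02) = 1.92.

pK_{a2} = 1.92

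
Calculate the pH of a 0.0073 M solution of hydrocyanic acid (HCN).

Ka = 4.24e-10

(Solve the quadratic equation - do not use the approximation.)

x² + Ka×x - Ka×C = 0. Using quadratic formula: [H⁺] = 1.7591e-06

pH = 5.75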